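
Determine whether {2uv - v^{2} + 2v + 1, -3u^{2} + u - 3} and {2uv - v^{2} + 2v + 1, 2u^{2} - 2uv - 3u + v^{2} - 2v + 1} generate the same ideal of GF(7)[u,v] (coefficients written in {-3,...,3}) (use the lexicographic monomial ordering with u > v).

Yes, the ideals are equal.

Two ideals are equal iff their reduced Gröbner bases coincide (the reduced basis is unique for a fixed ordering).
Buchberger on the first generating set:
f_1 = 2uv - v^{2} + 2v + 1, LT = uv.
f_2 = -3u^{2} + u - 3, LT = u^{2}.

S(f_1,f_2): lcm = u^{2}v. S = 3uv^{2} - uv - 3u - v.
  reduce S modulo (f_1, f_2):
  remainder -3u - 2v^{3} + 2v - 3 ≠ 0; add g_3 = -3u - 2v^{3} + 2v - 3 to the basis.

S(f_1,g_3): lcm = uv. S = -3v^{4} - v^{2} - 3.
  reduce S modulo (f_1, f_2, g_3):
  remainder -3v^{4} - v^{2} - 3 ≠ 0; add g_4 = -3v^{4} - v^{2} - 3 to the basis.

The other S-polynomials (S(f_2,g_3), S(f_1,g_4), S(f_2,g_4), S(g_3,g_4)) all reduce to 0 modulo the current basis, so we have a Gröbner basis.
Inter-reduce: drop elements whose leading term is divisible by another's, tail-reduce, and make monic.
Reduced Gröbner basis: {u + 3v^{3} - 3v + 1, v^{4} - 2v^{2} + 1}.

Buchberger on the second generating set:
h_1 = 2uv - v^{2} + 2v + 1, LT = uv.
h_2 = 2u^{2} - 2uv - 3u + v^{2} - 2v + 1, LT = u^{2}.

S(h_1,h_2): lcm = u^{2}v. S = -3uv^{2} - uv - 3u + 3v^{3} + v^{2} + 3v.
  reduce S modulo (h_1, h_2):
  remainder -3u - 2v^{3} + 2v - 3 ≠ 0; add k_3 = -3u - 2v^{3} + 2v - 3 to the basis.

S(h_1,k_3): lcm = uv. S = -3v^{4} - v^{2} - 3.
  reduce S modulo (h_1, h_2, k_3):
  remainder -3v^{4} - v^{2} - 3 ≠ 0; add k_4 = -3v^{4} - v^{2} - 3 to the basis.

The other S-polynomials (S(h_2,k_3), S(h_1,k_4), S(h_2,k_4), S(k_3,k_4)) all reduce to 0 modulo the current basis, so we have a Gröbner basis.
Inter-reduce: drop elements whose leading term is divisible by another's, tail-reduce, and make monic.
Reduced Gröbner basis: {u + 3v^{3} - 3v + 1, v^{4} - 2v^{2} + 1}.

The two bases agree; hence the ideals are identical.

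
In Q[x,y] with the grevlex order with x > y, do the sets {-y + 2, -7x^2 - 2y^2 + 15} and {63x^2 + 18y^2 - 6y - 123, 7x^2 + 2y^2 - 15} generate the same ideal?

Since reduced Gröbner bases are canonical representatives of ideals under a given ordering, it suffices to compute and compare them.
Buchberger on the first generating set:
f_1 = -y + 2, LT = y.
f_2 = -7x^2 - 2y^2 + 15, LT = x^2.

S(f_1,f_2): leading monomials are coprime, so the S-polynomial reduces to 0 (Buchberger's first criterion).
Every S-polynomial of the final basis reduces to 0, so we have a Gröbner basis.
Inter-reduce: drop elements whose leading term is divisible by another's, tail-reduce, and make monic.
Reduced Gröbner basis: {x^2 - 1, y - 2}.

Buchberger on the second generating set:
h_1 = 63x^2 + 18y^2 - 6y - 123, LT = x^2.
h_2 = 7x^2 + 2y^2 - 15, LT = x^2.

S(h_1,h_2): lcm = x^2. S = -2/21y + 4/21.
  leading term y: no divisor's leading term divides it; move -2/21y to the remainder.
  leading term 1: no divisor's leading term divides it; move 4/21 to the remainder.
  remainder -2/21y + 4/21 ≠ 0; add k_3 = -2/21y + 4/21 to the basis.

S(h_1,k_3): leading monomials are coprime, so the S-polynomial reduces to 0 (Buchberger's first criterion).
S(h_2,k_3): leading monomials are coprime, so the S-polynomial reduces to 0 (Buchberger's first criterion).
Every S-polynomial of the final basis reduces to 0, so we have a Gröbner basis.
Inter-reduce: drop elements whose leading term is divisible by another's, tail-reduce, and make monic.
Reduced Gröbner basis: {x^2 - 1, y - 2}.

Same reduced basis, so the two generating sets span the same ideal.
The same test decides containment: I ⊆ J iff every generator of I reduces to 0 modulo a Gröbner basis of J.

Yes, the ideals are equal.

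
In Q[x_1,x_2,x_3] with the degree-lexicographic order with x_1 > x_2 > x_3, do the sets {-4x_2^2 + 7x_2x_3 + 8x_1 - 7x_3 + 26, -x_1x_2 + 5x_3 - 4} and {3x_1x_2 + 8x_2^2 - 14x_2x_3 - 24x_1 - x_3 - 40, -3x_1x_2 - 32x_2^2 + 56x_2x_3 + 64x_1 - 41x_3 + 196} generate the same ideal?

Equality of ideals is decidable: compute both reduced Gröbner bases (unique for the ordering) and check whether they agree.
Buchberger on the first generating set:
f_1 = -4x_2^2 + 7x_2x_3 + 8x_1 - 7x_3 + 26, LT = x_2^2.
f_2 = -x_1x_2 + 5x_3 - 4, LT = x_1x_2.

S(f_1,f_2): lcm = x_1x_2^2. S = -7/4x_1x_2x_3 - 2x_1^2 + 7/4x_1x_3 + 5x_2x_3 - 13/2x_1 - 4x_2.
  reduce S modulo (f_1, f_2):
  remainder -2x_1^2 + 7/4x_1x_3 + 5x_2x_3 - 35/4x_3^2 - 13/2x_1 - 4x_2 + 7x_3 ≠ 0; add g_3 = -2x_1^2 + 7/4x_1x_3 + 5x_2x_3 - 35/4x_3^2 - 13/2x_1 - 4x_2 + 7x_3 to the basis.

The other S-polynomials (S(f_1,g_3), S(f_2,g_3)) all reduce to 0 modulo the current basis, so we have a Gröbner basis.
Inter-reduce: drop elements whose leading term is divisible by another's, tail-reduce, and make monic.
Reduced Gröbner basis: {x_1^2 - 7/8x_1x_3 - 5/2x_2x_3 + 35/8x_3^2 + 13/4x_1 + 2x_2 - 7/2x_3, x_1x_2 - 5x_3 + 4, x_2^2 - 7/4x_2x_3 - 2x_1 + 7/4x_3 - 13/2}.

Buchberger on the second generating set:
h_1 = 3x_1x_2 + 8x_2^2 - 14x_2x_3 - 24x_1 - x_3 - 40, LT = x_1x_2.
h_2 = -3x_1x_2 - 32x_2^2 + 56x_2x_3 + 64x_1 - 41x_3 + 196, LT = x_1x_2.

S(h_1,h_2): lcm = x_1x_2. S = -8x_2^2 + 14x_2x_3 + 40/3x_1 - 14x_3 + 52.
  reduce S modulo (h_1, h_2):
  remainder -8x_2^2 + 14x_2x_3 + 40/3x_1 - 14x_3 + 52 ≠ 0; add k_3 = -8x_2^2 + 14x_2x_3 + 40/3x_1 - 14x_3 + 52 to the basis.

S(h_1,k_3): lcm = x_1x_2^2. S = 7/4x_1x_2x_3 + 8/3x_2^3 - 14/3x_2^2x_3 + 5/3x_1^2 - 8x_1x_2 - 7/4x_1x_3 - 1/3x_2x_3 + 13/2x_1 - 40/3x_2.
  reduce S modulo (h_1, h_2, k_3):
  remainder 5/3x_1^2 + 161/36x_1x_3 - 5x_2x_3 + 35/4x_3^2 - 995/162x_1 + 4x_2 - 223/9x_3 + 128/9 ≠ 0; add k_4 = 5/3x_1^2 + 161/36x_1x_3 - 5x_2x_3 + 35/4x_3^2 - 995/162x_1 + 4x_2 - 223/9x_3 + 128/9 to the basis.

The other S-polynomials (S(h_2,k_3), S(h_1,k_4), S(h_2,k_4), S(k_3,k_4)) all reduce to 0 modulo the current basis, so we have a Gröbner basis.
Inter-reduce: drop elements whose leading term is divisible by another's, tail-reduce, and make monic.
Reduced Gröbner basis: {x_1^2 + 161/60x_1x_3 - 3x_2x_3 + 21/4x_3^2 - 199/54x_1 + 12/5x_2 - 223/15x_3 + 128/15, x_1x_2 - 32/9x_1 - 5x_3 + 4, x_2^2 - 7/4x_2x_3 - 5/3x_1 + 7/4x_3 - 13/2}.

The bases are distinct; the ideals are different.

No, the ideals differ.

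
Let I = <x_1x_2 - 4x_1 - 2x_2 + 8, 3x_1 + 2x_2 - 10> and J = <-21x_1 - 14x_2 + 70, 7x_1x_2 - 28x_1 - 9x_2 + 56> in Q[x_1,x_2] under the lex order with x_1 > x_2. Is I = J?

No, the ideals differ.

For a fixed monomial order, each ideal has a unique reduced Gröbner basis; comparing bases decides equality.
Buchberger on the first generating set:
f_1 = x_1x_2 - 4x_1 - 2x_2 + 8, LT = x_1x_2.
f_2 = 3x_1 + 2x_2 - 10, LT = x_1.

S(f_1,f_2): lcm = x_1x_2. S = -4x_1 - 2/3x_2^2 + 4/3x_2 + 8.
  leading term x_1: subtract (-4/3)·f_2 from -4x_1 - 2/3x_2^2 + 4/3x_2 + 8 → -2/3x_2^2 + 4x_2 - 16/3
  leading term x_2^2: no divisor's leading term divides it; move -2/3x_2^2 to the remainder.
  leading term x_2: no divisor's leading term divides it; move 4x_2 to the remainder.
  leading term 1: no divisor's leading term divides it; move -16/3 to the remainder.
  remainder -2/3x_2^2 + 4x_2 - 16/3 ≠ 0; add g_3 = -2/3x_2^2 + 4x_2 - 16/3 to the basis.

S(f_1,g_3): lcm = x_1x_2^2. S = 2x_1x_2 - 8x_1 - 2x_2^2 + 8x_2.
  leading term x_1x_2: subtract (2)·f_1 from 2x_1x_2 - 8x_1 - 2x_2^2 + 8x_2 → -2x_2^2 + 12x_2 - 16
  leading term x_2^2: subtract (3)·g_3 from -2x_2^2 + 12x_2 - 16 → 0
  remainder 0.

S(f_2,g_3): leading monomials are coprime, so the S-polynomial reduces to 0 (Buchberger's first criterion).
Every S-polynomial of the final basis reduces to 0, so we have a Gröbner basis.
Inter-reduce: drop elements whose leading term is divisible by another's, tail-reduce, and make monic.
Reduced Gröbner basis: {x_1 + 2/3x_2 - 10/3, x_2^2 - 6x_2 + 8}.

Buchberger on the second generating set:
h_1 = -21x_1 - 14x_2 + 70, LT = x_1.
h_2 = 7x_1x_2 - 28x_1 - 9x_2 + 56, LT = x_1x_2.

S(h_1,h_2): lcm = x_1x_2. S = 4x_1 + 2/3x_2^2 - 43/21x_2 - 8.
  leading term x_1: subtract (-4/21)·h_1 from 4x_1 + 2/3x_2^2 - 43/21x_2 - 8 → 2/3x_2^2 - 33/7x_2 + 16/3
  leading term x_2^2: no divisor's leading term divides it; move 2/3x_2^2 to the remainder.
  leading term x_2: no divisor's leading term divides it; move -33/7x_2 to the remainder.
  leading term 1: no divisor's leading term divides it; move 16/3 to the remainder.
  remainder 2/3x_2^2 - 33/7x_2 + 16/3 ≠ 0; add k_3 = 2/3x_2^2 - 33/7x_2 + 16/3 to the basis.

S(h_1,k_3): leading monomials are coprime, so the S-polynomial reduces to 0 (Buchberger's first criterion).
S(h_2,k_3): lcm = x_1x_2^2. S = 43/14x_1x_2 - 8x_1 - 9/7x_2^2 + 8x_2.
  leading term x_1x_2: subtract (-43/294x_2)·h_1 from 43/14x_1x_2 - 8x_1 - 9/7x_2^2 + 8x_2 → -8x_1 - 10/3x_2^2 + 383/21x_2
  leading term x_1: subtract (8/21)·h_1 from -8x_1 - 10/3x_2^2 + 383/21x_2 → -10/3x_2^2 + 165/7x_2 - 80/3
  leading term x_2^2: subtract (-5)·k_3 from -10/3x_2^2 + 165/7x_2 - 80/3 → 0
  remainder 0.

Every S-polynomial of the final basis reduces to 0, so we have a Gröbner basis.
Inter-reduce: drop elements whose leading term is divisible by another's, tail-reduce, and make monic.
Reduced Gröbner basis: {x_1 + 2/3x_2 - 10/3, x_2^2 - 99/14x_2 + 8}.

Since the reduced bases disagree, the two ideals are not the same.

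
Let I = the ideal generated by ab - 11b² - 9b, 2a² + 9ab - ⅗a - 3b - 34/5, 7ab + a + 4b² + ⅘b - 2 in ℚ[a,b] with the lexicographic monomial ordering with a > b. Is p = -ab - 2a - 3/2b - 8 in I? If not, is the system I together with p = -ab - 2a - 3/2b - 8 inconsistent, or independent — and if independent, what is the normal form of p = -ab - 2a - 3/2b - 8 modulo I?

First compute the reduced Gröbner basis of I by Buchberger's algorithm.
f_1 = ab - 11b² - 9b, LT = ab.
f_2 = 2a² + 9ab - ⅗a - 3b - 34/5, LT = a².
f_3 = 7ab + a + 4b² + ⅘b - 2, LT = ab.

S(f_1,f_2): lcm = a²b. S = -31/2ab² - 87/10ab + 3/2b² + 17/5b.
  leading term ab²: subtract (-31/2b)·f_1 from -31/2ab² - 87/10ab + 3/2b² + 17/5b → -87/10ab - 341/2b³ - 138b² + 17/5b
  leading term ab: subtract (-87/10)·f_1 from -87/10ab - 341/2b³ - 138b² + 17/5b → -341/2b³ - 2337/10b² - 749/10b
  leading term b³: no divisor's leading term divides it; move -341/2b³ to the remainder.
  leading term b²: no divisor's leading term divides it; move -2337/10b² to the remainder.
  leading term b: no divisor's leading term divides it; move -749/10b to the remainder.
  remainder -341/2b³ - 2337/10b² - 749/10b ≠ 0; add h_4 = -341/2b³ - 2337/10b² - 749/10b to the basis.

S(f_1,f_3): lcm = ab. S = -1/7a - 81/7b² - 319/35b + 2/7.
  leading term a: no divisor's leading term divides it; move -1/7a to the remainder.
  leading term b²: no divisor's leading term divides it; move -81/7b² to the remainder.
  leading term b: no divisor's leading term divides it; move -319/35b to the remainder.
  leading term 1: no divisor's leading term divides it; move 2/7 to the remainder.
  remainder -1/7a - 81/7b² - 319/35b + 2/7 ≠ 0; add h_5 = -1/7a - 81/7b² - 319/35b + 2/7 to the basis.

S(f_2,f_3): lcm = a²b. S = -1/7a² + 55/14ab² - 29/70ab + 2/7a - 3/2b² - 17/5b.
  leading term a²: subtract (-1/14)·f_2 from -1/7a² + 55/14ab² - 29/70ab + 2/7a - 3/2b² - 17/5b → 55/14ab² + 8/35ab + 17/70a - 3/2b² - 253/70b - 17/35
  leading term ab²: subtract (55/14b)·f_1 from 55/14ab² + 8/35ab + 17/70a - 3/2b² - 253/70b - 17/35 → 8/35ab + 17/70a + 605/14b³ + 237/7b² - 253/70b - 17/35
  leading term ab: subtract (8/35)·f_1 from 8/35ab + 17/70a + 605/14b³ + 237/7b² - 253/70b - 17/35 → 17/70a + 605/14b³ + 1273/35b² - 109/70b - 17/35
  leading term a: subtract (-17/10)·h_5 from 17/70a + 605/14b³ + 1273/35b² - 109/70b - 17/35 → 605/14b³ + 167/10b² - 2984/175b
  leading term b³: subtract (-55/217)·h_4 from 605/14b³ + 167/10b² - 2984/175b → -46148/1085b² - 390983/10850b
  leading term b²: no divisor's leading term divides it; move -46148/1085b² to the remainder.
  leading term b: no divisor's leading term divides it; move -390983/10850b to the remainder.
  remainder -46148/1085b² - 390983/10850b ≠ 0; add h_6 = -46148/1085b² - 390983/10850b to the basis.

S(f_3,h_4): lcm = ab³. S = -14654/11935ab² - 749/1705ab + 4/7b⁴ + 4/35b³ - 2/7b².
  leading term ab²: subtract (-14654/11935b)·f_1 from -14654/11935ab² - 749/1705ab + 4/7b⁴ + 4/35b³ - 2/7b² → -749/1705ab + 4/7b⁴ - 2906/217b³ - 19328/1705b²
  leading term ab: subtract (-749/1705)·f_1 from -749/1705ab + 4/7b⁴ - 2906/217b³ - 19328/1705b² → 4/7b⁴ - 2906/217b³ - 27567/1705b² - 6741/1705b
  leading term b⁴: subtract (-8/2387b)·h_4 from 4/7b⁴ - 2906/217b³ - 27567/1705b² - 6741/1705b → -169178/11935b³ - 509/31b² - 6741/1705b
  leading term b³: subtract (338356/4069835)·h_4 from -169178/11935b³ - 509/31b² - 6741/1705b → 61248661/20349175b² + 6608641/2907025b
  leading term b²: subtract (-61248661/865505740)·h_6 from 61248661/20349175b² + 6608641/2907025b → -83835344613/302927009000b
  leading term b: no divisor's leading term divides it; move -83835344613/302927009000b to the remainder.
  remainder -83835344613/302927009000b ≠ 0; add h_7 = -83835344613/302927009000b to the basis.

The other S-polynomials (S(f_1,h_4), S(f_2,h_4), S(f_1,h_5), S(f_2,h_5), S(f_3,h_5), S(h_4,h_5), S(f_1,h_6), S(f_2,h_6), S(f_3,h_6), S(h_4,h_6), S(h_5,h_6), S(f_1,h_7), S(f_2,h_7), S(f_3,h_7), S(h_4,h_7), S(h_5,h_7), S(h_6,h_7)) all reduce to 0 modulo the current basis, so we have a Gröbner basis.
Inter-reduce: drop elements whose leading term is divisible by another's, tail-reduce, and make monic.
Reduced Gröbner basis: {a - 2, b}.
Label its elements g_1 = a - 2, g_2 = b.

Reduce p = -ab - 2a - 3/2b - 8 modulo G:
  leading term ab: subtract (-b)·g_1 from -ab - 2a - 3/2b - 8 → -2a - 7/2b - 8
  leading term a: subtract (-2)·g_1 from -2a - 7/2b - 8 → -7/2b - 12
  leading term b: subtract (-7/2)·g_2 from -7/2b - 12 → -12
  leading term 1: no divisor's leading term divides it; move -12 to the remainder.
  normal form = -12.
The normal form is nonzero, so p ∉ I. Since p minus its normal form lies in I, I + (p) = I + (r) where r = -12; decide whether this ideal is the whole ring.
Here r = -12 is a nonzero constant, hence a unit: 1 ∈ I + (p), the Gröbner basis of I + (p) is {1}, and the enlarged system has no common solution — adjoining p is inconsistent.

Adjoining -ab - 2a - 3/2b - 8 makes the ideal the whole ring: the system is inconsistent.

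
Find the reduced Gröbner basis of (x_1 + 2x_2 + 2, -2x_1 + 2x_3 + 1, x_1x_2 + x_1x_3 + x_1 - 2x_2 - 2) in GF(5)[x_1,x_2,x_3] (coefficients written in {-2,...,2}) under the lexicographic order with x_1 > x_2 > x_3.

f_1 = x_1 + 2x_2 + 2, LT = x_1.
f_2 = -2x_1 + 2x_3 + 1, LT = x_1.
f_3 = x_1x_2 + x_1x_3 + x_1 - 2x_2 - 2, LT = x_1x_2.

S(f_1,f_2): lcm = x_1. S = 2x_2 + x_3.
  leading term x_2: no divisor's leading term divides it; move 2x_2 to the remainder.
  leading term x_3: no divisor's leading term divides it; move x_3 to the remainder.
  remainder 2x_2 + x_3 ≠ 0; add g_4 = 2x_2 + x_3 to the basis.

S(f_1,f_3): lcm = x_1x_2. S = -x_1x_3 - x_1 + 2x_2^{2} - x_2 + 2.
  leading term x_1x_3: subtract (-x_3)·f_1 from -x_1x_3 - x_1 + 2x_2^{2} - x_2 + 2 → -x_1 + 2x_2^{2} + 2x_2x_3 - x_2 + 2x_3 + 2
  leading term x_1: subtract (-1)·f_1 from -x_1 + 2x_2^{2} + 2x_2x_3 - x_2 + 2x_3 + 2 → 2x_2^{2} + 2x_2x_3 + x_2 + 2x_3 - 1
  leading term x_2^{2}: subtract (x_2)·g_4 from 2x_2^{2} + 2x_2x_3 + x_2 + 2x_3 - 1 → x_2x_3 + x_2 + 2x_3 - 1
  leading term x_2x_3: subtract (-2x_3)·g_4 from x_2x_3 + x_2 + 2x_3 - 1 → x_2 + 2x_3^{2} + 2x_3 - 1
  leading term x_2: subtract (-2)·g_4 from x_2 + 2x_3^{2} + 2x_3 - 1 → 2x_3^{2} - x_3 - 1
  leading term x_3^{2}: no divisor's leading term divides it; move 2x_3^{2} to the remainder.
  leading term x_3: no divisor's leading term divides it; move -x_3 to the remainder.
  leading term 1: no divisor's leading term divides it; move -1 to the remainder.
  remainder 2x_3^{2} - x_3 - 1 ≠ 0; add g_5 = 2x_3^{2} - x_3 - 1 to the basis.

The other S-polynomials (S(f_2,f_3), S(f_1,g_4), S(f_2,g_4), S(f_3,g_4), S(f_1,g_5), S(f_2,g_5), S(f_3,g_5), S(g_4,g_5)) all reduce to 0 modulo the current basis, so we have a Gröbner basis.
Inter-reduce: drop elements whose leading term is divisible by another's, tail-reduce, and make monic.

G = {x_1 - x_3 + 2, x_2 - 2x_3, x_3^{2} + 2x_3 + 2}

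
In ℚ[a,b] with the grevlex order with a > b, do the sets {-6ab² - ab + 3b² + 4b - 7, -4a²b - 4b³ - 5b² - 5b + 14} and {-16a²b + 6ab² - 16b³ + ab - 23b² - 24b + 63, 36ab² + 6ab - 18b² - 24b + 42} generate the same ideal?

Since reduced Gröbner bases are canonical representatives of ideals under a given ordering, it suffices to compute and compare them.
Buchberger on the first generating set:
f_1 = -6ab² - ab + 3b² + 4b - 7, LT = ab².
f_2 = -4a²b - 4b³ - 5b² - 5b + 14, LT = a²b.

S(f_1,f_2): lcm = a²b². S = -b⁴ + ⅙a²b - ½ab² - 5/4b³ - ⅔ab - 5/4b² + 7/6a + 7/2b.
  reduce S modulo (f_1, f_2):
  remainder -b⁴ - 17/12b³ - 7/12ab - 41/24b² + 7/6a + 71/24b + 7/6 ≠ 0; add g_3 = -b⁴ - 17/12b³ - 7/12ab - 41/24b² + 7/6a + 71/24b + 7/6 to the basis.

S(f_1,g_3): lcm = ab⁴. S = -5/4ab³ - ½b⁴ - 7/12a²b - 41/24ab² - ⅔b³ + 7/6a² + 71/24ab + 7/6b² + 7/6a.
  reduce S modulo (f_1, f_2, g_3):
  remainder 7/6a² + 7/2ab + 7/6b² + 7/12a - 7/24b - ⅞ ≠ 0; add g_4 = 7/6a² + 7/2ab + 7/6b² + 7/12a - 7/24b - ⅞ to the basis.

The other S-polynomials (S(f_2,g_3), S(f_1,g_4), S(f_2,g_4), S(g_3,g_4)) all reduce to 0 modulo the current basis, so we have a Gröbner basis.
Inter-reduce: drop elements whose leading term is divisible by another's, tail-reduce, and make monic.
Reduced Gröbner basis: {b⁴ + 17/12b³ + 7/12ab + 41/24b² - 7/6a - 71/24b - 7/6, ab² + ⅙ab - ½b² - ⅔b + 7/6, a² + 3ab + b² + ½a - ¼b - ¾}.

Buchberger on the second generating set:
h_1 = -16a²b + 6ab² - 16b³ + ab - 23b² - 24b + 63, LT = a²b.
h_2 = 36ab² + 6ab - 18b² - 24b + 42, LT = ab².

S(h_1,h_2): lcm = a²b². S = -⅜ab³ + b⁴ - ⅙a²b + 7/16ab² + 23/16b³ + ⅔ab + 3/2b² - 7/6a - 63/16b.
  reduce S modulo (h_1, h_2):
  remainder b⁴ + 17/12b³ + 7/12ab + 41/24b² - 7/6a - 71/24b - 7/6 ≠ 0; add k_3 = b⁴ + 17/12b³ + 7/12ab + 41/24b² - 7/6a - 71/24b - 7/6 to the basis.

S(h_1,k_3): lcm = a²b⁴. S = -⅜ab⁵ + b⁶ - 17/12a²b³ - 1/16ab⁴ + 23/16b⁵ - 7/12a³b - 41/24a²b² + 3/2b⁴ + 7/6a³ + 71/24a²b - 63/16b³ + 7/6a².
  reduce S modulo (h_1, h_2, k_3):
  remainder 7/6a³ - 7/2b³ + 7/6a² + 91/72ab - 77/24b² - 7/12a - 539/144b + 1505/144 ≠ 0; add k_4 = 7/6a³ - 7/2b³ + 7/6a² + 91/72ab - 77/24b² - 7/12a - 539/144b + 1505/144 to the basis.

S(h_2,k_3): lcm = ab⁴. S = -5/4ab³ - ½b⁴ - 7/12a²b - 41/24ab² - ⅔b³ + 7/6a² + 71/24ab + 7/6b² + 7/6a.
  reduce S modulo (h_1, h_2, k_3, k_4):
  remainder 7/6a² + 7/2ab + 7/6b² + 7/12a - 7/24b - ⅞ ≠ 0; add k_5 = 7/6a² + 7/2ab + 7/6b² + 7/12a - 7/24b - ⅞ to the basis.

The other S-polynomials (S(h_1,k_4), S(h_2,k_4), S(k_3,k_4), S(h_1,k_5), S(h_2,k_5), S(k_3,k_5), S(k_4,k_5)) all reduce to 0 modulo the current basis, so we have a Gröbner basis.
Inter-reduce: drop elements whose leading term is divisible by another's, tail-reduce, and make monic.
Reduced Gröbner basis: {b⁴ + 17/12b³ + 7/12ab + 41/24b² - 7/6a - 71/24b - 7/6, ab² + ⅙ab - ½b² - ⅔b + 7/6, a² + 3ab + b² + ½a - ¼b - ¾}.

The two bases agree; hence the ideals are identical.

Yes, the ideals are equal.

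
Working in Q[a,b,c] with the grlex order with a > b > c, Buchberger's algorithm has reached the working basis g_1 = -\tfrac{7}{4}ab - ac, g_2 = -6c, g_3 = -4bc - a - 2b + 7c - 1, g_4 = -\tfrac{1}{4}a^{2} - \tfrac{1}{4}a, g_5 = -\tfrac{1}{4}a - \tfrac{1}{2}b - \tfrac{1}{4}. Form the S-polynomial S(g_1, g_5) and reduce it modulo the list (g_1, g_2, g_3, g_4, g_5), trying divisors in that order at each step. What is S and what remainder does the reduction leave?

lcm(LM(g_1), LM(g_5)) = ab.
S = (lcm/LT(g_1))·g_1 − (lcm/LT(g_5))·g_5 = \tfrac{4}{7}ac - 2b^{2} - b.
Reduce S modulo (g_1, g_2, g_3, g_4, g_5) in that order:
  leading term ac: subtract (-\tfrac{2}{21}a)·g_2 from \tfrac{4}{7}ac - 2b^{2} - b → -2b^{2} - b
  leading term b^{2}: no divisor's leading term divides it; move -2b^{2} to the remainder.
  leading term b: no divisor's leading term divides it; move -b to the remainder.
The remainder -2b^{2} - b is nonzero, so it would be added as the next basis element.

S(g_1, g_5) = \tfrac{4}{7}ac - 2b^{2} - b; remainder on division = -2b^{2} - b.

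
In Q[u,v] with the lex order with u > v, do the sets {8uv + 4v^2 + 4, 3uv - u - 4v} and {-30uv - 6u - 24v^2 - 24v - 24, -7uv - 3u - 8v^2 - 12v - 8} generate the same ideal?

Two ideals are equal iff their reduced Gröbner bases coincide (the reduced basis is unique for a fixed ordering).
Buchberger on the first generating set:
f_1 = 8uv + 4v^2 + 4, LT = uv.
f_2 = 3uv - u - 4v, LT = uv.

S(f_1,f_2): lcm = uv. S = 1/3u + 1/2v^2 + 4/3v + 1/2.
  leading term u: no divisor's leading term divides it; move 1/3u to the remainder.
  leading term v^2: no divisor's leading term divides it; move 1/2v^2 to the remainder.
  leading term v: no divisor's leading term divides it; move 4/3v to the remainder.
  leading term 1: no divisor's leading term divides it; move 1/2 to the remainder.
  remainder 1/3u + 1/2v^2 + 4/3v + 1/2 ≠ 0; add g_3 = 1/3u + 1/2v^2 + 4/3v + 1/2 to the basis.

S(f_1,g_3): lcm = uv. S = -3/2v^3 - 7/2v^2 - 3/2v + 1/2.
  leading term v^3: no divisor's leading term divides it; move -3/2v^3 to the remainder.
  leading term v^2: no divisor's leading term divides it; move -7/2v^2 to the remainder.
  leading term v: no divisor's leading term divides it; move -3/2v to the remainder.
  leading term 1: no divisor's leading term divides it; move 1/2 to the remainder.
  remainder -3/2v^3 - 7/2v^2 - 3/2v + 1/2 ≠ 0; add g_4 = -3/2v^3 - 7/2v^2 - 3/2v + 1/2 to the basis.

The other S-polynomials (S(f_2,g_3), S(f_1,g_4), S(f_2,g_4), S(g_3,g_4)) all reduce to 0 modulo the current basis, so we have a Gröbner basis.
Inter-reduce: drop elements whose leading term is divisible by another's, tail-reduce, and make monic.
Reduced Gröbner basis: {u + 3/2v^2 + 4v + 3/2, v^3 + 7/3v^2 + v - 1/3}.

Buchberger on the second generating set:
h_1 = -30uv - 6u - 24v^2 - 24v - 24, LT = uv.
h_2 = -7uv - 3u - 8v^2 - 12v - 8, LT = uv.

S(h_1,h_2): lcm = uv. S = -8/35u - 12/35v^2 - 32/35v - 12/35.
  leading term u: no divisor's leading term divides it; move -8/35u to the remainder.
  leading term v^2: no divisor's leading term divides it; move -12/35v^2 to the remainder.
  leading term v: no divisor's leading term divides it; move -32/35v to the remainder.
  leading term 1: no divisor's leading term divides it; move -12/35 to the remainder.
  remainder -8/35u - 12/35v^2 - 32/35v - 12/35 ≠ 0; add k_3 = -8/35u - 12/35v^2 - 32/35v - 12/35 to the basis.

S(h_1,k_3): lcm = uv. S = 1/5u - 3/2v^3 - 16/5v^2 - 7/10v + 4/5.
  leading term u: subtract (-7/8)·k_3 from 1/5u - 3/2v^3 - 16/5v^2 - 7/10v + 4/5 → -3/2v^3 - 7/2v^2 - 3/2v + 1/2
  leading term v^3: no divisor's leading term divides it; move -3/2v^3 to the remainder.
  leading term v^2: no divisor's leading term divides it; move -7/2v^2 to the remainder.
  leading term v: no divisor's leading term divides it; move -3/2v to the remainder.
  leading term 1: no divisor's leading term divides it; move 1/2 to the remainder.
  remainder -3/2v^3 - 7/2v^2 - 3/2v + 1/2 ≠ 0; add k_4 = -3/2v^3 - 7/2v^2 - 3/2v + 1/2 to the basis.

The other S-polynomials (S(h_2,k_3), S(h_1,k_4), S(h_2,k_4), S(k_3,k_4)) all reduce to 0 modulo the current basis, so we have a Gröbner basis.
Inter-reduce: drop elements whose leading term is divisible by another's, tail-reduce, and make monic.
Reduced Gröbner basis: {u + 3/2v^2 + 4v + 3/2, v^3 + 7/3v^2 + v - 1/3}.

The two bases agree; hence the ideals are identical.

Yes, the ideals are equal.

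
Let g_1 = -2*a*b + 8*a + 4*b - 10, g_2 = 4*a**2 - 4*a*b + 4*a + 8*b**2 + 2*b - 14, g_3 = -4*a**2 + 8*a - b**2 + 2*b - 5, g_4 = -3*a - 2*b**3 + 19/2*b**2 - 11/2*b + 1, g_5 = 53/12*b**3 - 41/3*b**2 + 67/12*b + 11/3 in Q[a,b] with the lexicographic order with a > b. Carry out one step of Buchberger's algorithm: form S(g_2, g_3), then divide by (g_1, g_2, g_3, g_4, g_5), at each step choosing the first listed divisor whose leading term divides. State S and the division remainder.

S(g_2, g_3) = -a*b + 3*a + 7/4*b**2 + b - 19/4; remainder on division = 137/212*b**2 - 1/106*b - 135/212.

lcm(LM(g_2), LM(g_3)) = a**2.
S = (lcm/LT(g_2))·g_2 − (lcm/LT(g_3))·g_3 = -a*b + 3*a + 7/4*b**2 + b - 19/4.
Reduce S modulo (g_1, g_2, g_3, g_4, g_5) in that order:
  leading term a*b: subtract (1/2)·g_1 from -a*b + 3*a + 7/4*b**2 + b - 19/4 → -a + 7/4*b**2 - b + 1/4
  leading term a: subtract (1/3)·g_4 from -a + 7/4*b**2 - b + 1/4 → 2/3*b**3 - 17/12*b**2 + 5/6*b - 1/12
  leading term b**3: subtract (8/53)·g_5 from 2/3*b**3 - 17/12*b**2 + 5/6*b - 1/12 → 137/212*b**2 - 1/106*b - 135/212
  leading term b**2: no divisor's leading term divides it; move 137/212*b**2 to the remainder.
  leading term b: no divisor's leading term divides it; move -1/106*b to the remainder.
  leading term 1: no divisor's leading term divides it; move -135/212 to the remainder.
The remainder 137/212*b**2 - 1/106*b - 135/212 is nonzero, so it would be added as the next basis element.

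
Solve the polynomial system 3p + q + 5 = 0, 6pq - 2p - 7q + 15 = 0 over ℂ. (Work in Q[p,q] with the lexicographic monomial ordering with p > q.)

{(25/18, -55/6), (-2, 1)}

Compute a lex Gröbner basis by Buchberger's algorithm.
f_1 = 3p + q + 5, LT = p.
f_2 = 6pq - 2p - 7q + 15, LT = pq.

S(f_1,f_2): lcm = pq. S = 1/3p + 1/3q^2 + 17/6q - 5/2.
  leading term p: subtract (1/9)·f_1 from 1/3p + 1/3q^2 + 17/6q - 5/2 → 1/3q^2 + 49/18q - 55/18
  leading term q^2: no divisor's leading term divides it; move 1/3q^2 to the remainder.
  leading term q: no divisor's leading term divides it; move 49/18q to the remainder.
  leading term 1: no divisor's leading term divides it; move -55/18 to the remainder.
  remainder 1/3q^2 + 49/18q - 55/18 ≠ 0; add h_3 = 1/3q^2 + 49/18q - 55/18 to the basis.

The other S-polynomials (S(f_1,h_3), S(f_2,h_3)) all reduce to 0 modulo the current basis, so we have a Gröbner basis.
Inter-reduce: drop elements whose leading term is divisible by another's, tail-reduce, and make monic.
Reduced Gröbner basis: {p + 1/3q + 5/3, q^2 + 49/6q - 55/6}.

Since the basis is lex-ordered, q^2 + 49/6q - 55/6 is univariate in q. Its roots are {-55/6, 1}. Back-substituting each root into the other basis elements fixes the other coordinates.
  q = -55/6: the earlier basis element becomes p - 25/18 = 0, giving p = 25/18 — point (25/18, -55/6).
  q = 1: the earlier basis element becomes p + 2 = 0, giving p = -2 — point (-2, 1).
Substituting each solution back into the original system confirms all equations vanish.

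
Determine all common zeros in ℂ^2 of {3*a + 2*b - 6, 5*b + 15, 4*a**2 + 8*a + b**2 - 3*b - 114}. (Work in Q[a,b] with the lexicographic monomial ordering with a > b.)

Compute a lex Gröbner basis by Buchberger's algorithm.
f_1 = 3*a + 2*b - 6, LT = a.
f_2 = 5*b + 15, LT = b.
f_3 = 4*a**2 + 8*a + b**2 - 3*b - 114, LT = a**2.

S(f_1,f_2): leading monomials are coprime, so the S-polynomial reduces to 0 (Buchberger's first criterion).
S(f_1,f_3): lcm = a**2. S = 2/3*a*b - 4*a - 1/4*b**2 + 3/4*b + 57/2.
  leading term a*b: subtract (2/9*b)·f_1 from 2/3*a*b - 4*a - 1/4*b**2 + 3/4*b + 57/2 → -4*a - 25/36*b**2 + 25/12*b + 57/2
  leading term a: subtract (-4/3)·f_1 from -4*a - 25/36*b**2 + 25/12*b + 57/2 → -25/36*b**2 + 19/4*b + 41/2
  leading term b**2: subtract (-5/36*b)·f_2 from -25/36*b**2 + 19/4*b + 41/2 → 41/6*b + 41/2
  leading term b: subtract (41/30)·f_2 from 41/6*b + 41/2 → 0
  remainder 0.

S(f_2,f_3): leading monomials are coprime, so the S-polynomial reduces to 0 (Buchberger's first criterion).
Every S-polynomial of the final basis reduces to 0, so we have a Gröbner basis.
Inter-reduce: drop elements whose leading term is divisible by another's, tail-reduce, and make monic.
Reduced Gröbner basis: {a - 4, b + 3}.

A lex Gröbner basis eliminates variables successively. Here b + 3 depends only on b, with roots {-3}; lifting each root through the earlier basis elements recovers the full solutions.
  b = -3: the earlier basis element becomes a - 4 = 0, giving a = 4 — point (4, -3).
Each listed point satisfies every original equation (direct substitution).

{(4, -3)}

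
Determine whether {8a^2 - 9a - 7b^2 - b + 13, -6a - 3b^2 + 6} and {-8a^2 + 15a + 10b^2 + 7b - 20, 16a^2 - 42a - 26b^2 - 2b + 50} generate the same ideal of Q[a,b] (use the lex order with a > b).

No, the ideals differ.

Equality of ideals is decidable: compute both reduced Gröbner bases (unique for the ordering) and check whether they agree.
Buchberger on the first generating set:
f_1 = 8a^2 - 9a - 7b^2 - b + 13, LT = a^2.
f_2 = -6a - 3b^2 + 6, LT = a.

S(f_1,f_2): lcm = a^2. S = -1/2ab^2 - 1/8a - 7/8b^2 - 1/8b + 13/8.
  reduce S modulo (f_1, f_2):
  remainder 1/4b^4 - 21/16b^2 - 1/8b + 3/2 ≠ 0; add g_3 = 1/4b^4 - 21/16b^2 - 1/8b + 3/2 to the basis.

The other S-polynomials (S(f_1,g_3), S(f_2,g_3)) all reduce to 0 modulo the current basis, so we have a Gröbner basis.
Inter-reduce: drop elements whose leading term is divisible by another's, tail-reduce, and make monic.
Reduced Gröbner basis: {a + 1/2b^2 - 1, b^4 - 21/4b^2 - 1/2b + 6}.

Buchberger on the second generating set:
h_1 = -8a^2 + 15a + 10b^2 + 7b - 20, LT = a^2.
h_2 = 16a^2 - 42a - 26b^2 - 2b + 50, LT = a^2.

S(h_1,h_2): lcm = a^2. S = 3/4a + 3/8b^2 - 3/4b - 5/8.
  reduce S modulo (h_1, h_2):
  remainder 3/4a + 3/8b^2 - 3/4b - 5/8 ≠ 0; add k_3 = 3/4a + 3/8b^2 - 3/4b - 5/8 to the basis.

S(h_1,k_3): lcm = a^2. S = -1/2ab^2 + ab - 25/24a - 5/4b^2 - 7/8b + 5/2.
  reduce S modulo (h_1, h_2, k_3):
  remainder 1/4b^4 - b^3 - 7/48b^2 - 13/12b + 235/144 ≠ 0; add k_4 = 1/4b^4 - b^3 - 7/48b^2 - 13/12b + 235/144 to the basis.

The other S-polynomials (S(h_2,k_3), S(h_1,k_4), S(h_2,k_4), S(k_3,k_4)) all reduce to 0 modulo the current basis, so we have a Gröbner basis.
Inter-reduce: drop elements whose leading term is divisible by another's, tail-reduce, and make monic.
Reduced Gröbner basis: {a + 1/2b^2 - b - 5/6, b^4 - 4b^3 - 7/12b^2 - 13/3b + 235/36}.

These differ, so the ideals are not equal.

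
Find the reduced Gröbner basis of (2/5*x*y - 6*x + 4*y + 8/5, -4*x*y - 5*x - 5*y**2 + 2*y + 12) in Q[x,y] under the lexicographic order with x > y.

G = {x + 1/13*y**2 - 42/65*y - 28/65, y**3 - 117/5*y**2 - 48/5*y + 32}

Buchberger's algorithm terminates because the ascending chain of leading-term ideals stabilizes.

f_1 = 2/5*x*y - 6*x + 4*y + 8/5, LT = x*y.
f_2 = -4*x*y - 5*x - 5*y**2 + 2*y + 12, LT = x*y.

S(f_1,f_2): lcm = x*y. S = -65/4*x - 5/4*y**2 + 21/2*y + 7.
  leading term x: no divisor's leading term divides it; move -65/4*x to the remainder.
  leading term y**2: no divisor's leading term divides it; move -5/4*y**2 to the remainder.
  leading term y: no divisor's leading term divides it; move 21/2*y to the remainder.
  leading term 1: no divisor's leading term divides it; move 7 to the remainder.
  remainder -65/4*x - 5/4*y**2 + 21/2*y + 7 ≠ 0; add g_3 = -65/4*x - 5/4*y**2 + 21/2*y + 7 to the basis.

S(f_1,g_3): lcm = x*y. S = -15*x - 1/13*y**3 + 42/65*y**2 + 678/65*y + 4.
  leading term x: subtract (12/13)·g_3 from -15*x - 1/13*y**3 + 42/65*y**2 + 678/65*y + 4 → -1/13*y**3 + 9/5*y**2 + 48/65*y - 32/13
  leading term y**3: no divisor's leading term divides it; move -1/13*y**3 to the remainder.
  leading term y**2: no divisor's leading term divides it; move 9/5*y**2 to the remainder.
  leading term y: no divisor's leading term divides it; move 48/65*y to the remainder.
  leading term 1: no divisor's leading term divides it; move -32/13 to the remainder.
  remainder -1/13*y**3 + 9/5*y**2 + 48/65*y - 32/13 ≠ 0; add g_4 = -1/13*y**3 + 9/5*y**2 + 48/65*y - 32/13 to the basis.

The other S-polynomials (S(f_2,g_3), S(f_1,g_4), S(f_2,g_4), S(g_3,g_4)) all reduce to 0 modulo the current basis, so we have a Gröbner basis.
Inter-reduce: drop elements whose leading term is divisible by another's, tail-reduce, and make monic.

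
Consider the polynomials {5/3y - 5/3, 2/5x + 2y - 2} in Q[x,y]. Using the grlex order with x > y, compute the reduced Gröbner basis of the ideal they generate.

f_1 = 5/3y - 5/3, LT = y.
f_2 = 2/5x + 2y - 2, LT = x.

The S-polynomials (S(f_1,f_2)) all reduce to 0 modulo the current basis, so we have a Gröbner basis.

G = {x, y - 1}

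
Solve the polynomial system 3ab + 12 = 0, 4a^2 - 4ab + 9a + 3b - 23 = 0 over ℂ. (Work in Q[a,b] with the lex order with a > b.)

{(-1, 4), (-sqrt(217)/8 - 5/8, -5/6 + sqrt(217)/6), (-5/8 + sqrt(217)/8, -sqrt(217)/6 - 5/6)}

Compute a lex Gröbner basis by Buchberger's algorithm.
f_1 = 3ab + 12, LT = ab.
f_2 = 4a^2 - 4ab + 9a + 3b - 23, LT = a^2.

S(f_1,f_2): lcm = a^2b. S = ab^2 - 9/4ab + 4a - 3/4b^2 + 23/4b.
  reduce S modulo (f_1, f_2):
  remainder 4a - 3/4b^2 + 7/4b + 9 ≠ 0; add h_3 = 4a - 3/4b^2 + 7/4b + 9 to the basis.

S(f_1,h_3): lcm = ab. S = 3/16b^3 - 7/16b^2 - 9/4b + 4.
  reduce S modulo (f_1, f_2, h_3):
  remainder 3/16b^3 - 7/16b^2 - 9/4b + 4 ≠ 0; add h_4 = 3/16b^3 - 7/16b^2 - 9/4b + 4 to the basis.

The other S-polynomials (S(f_2,h_3), S(f_1,h_4), S(f_2,h_4), S(h_3,h_4)) all reduce to 0 modulo the current basis, so we have a Gröbner basis.
Inter-reduce: drop elements whose leading term is divisible by another's, tail-reduce, and make monic.
Reduced Gröbner basis: {a - 3/16b^2 + 7/16b + 9/4, b^3 - 7/3b^2 - 12b + 64/3}.

The lex basis is triangular: the last element involves only b. Solving b^3 - 7/3b^2 - 12b + 64/3 = 0 gives b ∈ {4, -5/6 + sqrt(217)/6, -sqrt(217)/6 - 5/6}; substituting each value into the earlier elements determines the remaining variables.
  b = 4: the earlier basis element becomes a + 1 = 0, giving a = -1 — point (-1, 4).
  b = -5/6 + sqrt(217)/6: the earlier basis element becomes a + 5/8 + sqrt(217)/8 = 0, giving a = -sqrt(217)/8 - 5/8 — point (-sqrt(217)/8 - 5/8, -5/6 + sqrt(217)/6).
  b = -sqrt(217)/6 - 5/6: the earlier basis element becomes a - sqrt(217)/8 + 5/8 = 0, giving a = -5/8 + sqrt(217)/8 — point (-5/8 + sqrt(217)/8, -sqrt(217)/6 - 5/6).
Zero-dimensionality of the ideal guarantees finitely many solutions over ℂ.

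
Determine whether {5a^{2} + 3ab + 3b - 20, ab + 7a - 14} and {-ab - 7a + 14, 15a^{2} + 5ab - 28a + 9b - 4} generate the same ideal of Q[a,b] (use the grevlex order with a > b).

Equality of ideals is decidable: compute both reduced Gröbner bases (unique for the ordering) and check whether they agree.
Buchberger on the first generating set:
f_1 = 5a^{2} + 3ab + 3b - 20, LT = a^{2}.
f_2 = ab + 7a - 14, LT = ab.

S(f_1,f_2): lcm = a^{2}b. S = \tfrac{3}{5}ab^{2} - 7a^{2} + \tfrac{3}{5}b^{2} + 14a - 4b.
  reduce S modulo (f_1, f_2):
  remainder \tfrac{3}{5}b^{2} + 14a + \tfrac{43}{5}b - 28 ≠ 0; add g_3 = \tfrac{3}{5}b^{2} + 14a + \tfrac{43}{5}b - 28 to the basis.

The other S-polynomials (S(f_1,g_3), S(f_2,g_3)) all reduce to 0 modulo the current basis, so we have a Gröbner basis.
Inter-reduce: drop elements whose leading term is divisible by another's, tail-reduce, and make monic.
Reduced Gröbner basis: {a^{2} - \tfrac{21}{5}a + \tfrac{3}{5}b + \tfrac{22}{5}, ab + 7a - 14, b^{2} + \tfrac{70}{3}a + \tfrac{43}{3}b - \tfrac{140}{3}}.

Buchberger on the second generating set:
h_1 = -ab - 7a + 14, LT = ab.
h_2 = 15a^{2} + 5ab - 28a + 9b - 4, LT = a^{2}.

S(h_1,h_2): lcm = a^{2}b. S = -\tfrac{1}{3}ab^{2} + 7a^{2} + \tfrac{28}{15}ab - \tfrac{3}{5}b^{2} - 14a + \tfrac{4}{15}b.
  reduce S modulo (h_1, h_2):
  remainder -\tfrac{3}{5}b^{2} - 14a - \tfrac{43}{5}b + 28 ≠ 0; add k_3 = -\tfrac{3}{5}b^{2} - 14a - \tfrac{43}{5}b + 28 to the basis.

The other S-polynomials (S(h_1,k_3), S(h_2,k_3)) all reduce to 0 modulo the current basis, so we have a Gröbner basis.
Inter-reduce: drop elements whose leading term is divisible by another's, tail-reduce, and make monic.
Reduced Gröbner basis: {a^{2} - \tfrac{21}{5}a + \tfrac{3}{5}b + \tfrac{22}{5}, ab + 7a - 14, b^{2} + \tfrac{70}{3}a + \tfrac{43}{3}b - \tfrac{140}{3}}.

Same reduced basis, so the two generating sets span the same ideal.
The same test decides containment: I ⊆ J iff every generator of I reduces to 0 modulo a Gröbner basis of J.

Yes, the ideals are equal.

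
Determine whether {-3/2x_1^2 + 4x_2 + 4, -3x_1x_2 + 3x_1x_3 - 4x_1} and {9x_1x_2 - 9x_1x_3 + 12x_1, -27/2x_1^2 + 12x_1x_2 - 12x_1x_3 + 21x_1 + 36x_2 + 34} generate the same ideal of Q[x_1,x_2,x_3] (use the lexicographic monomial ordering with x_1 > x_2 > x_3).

Since reduced Gröbner bases are canonical representatives of ideals under a given ordering, it suffices to compute and compare them.
Buchberger on the first generating set:
f_1 = -3/2x_1^2 + 4x_2 + 4, LT = x_1^2.
f_2 = -3x_1x_2 + 3x_1x_3 - 4x_1, LT = x_1x_2.

S(f_1,f_2): lcm = x_1^2x_2. S = x_1^2x_3 - 4/3x_1^2 - 8/3x_2^2 - 8/3x_2.
  leading term x_1^2x_3: subtract (-2/3x_3)·f_1 from x_1^2x_3 - 4/3x_1^2 - 8/3x_2^2 - 8/3x_2 → -4/3x_1^2 - 8/3x_2^2 + 8/3x_2x_3 - 8/3x_2 + 8/3x_3
  leading term x_1^2: subtract (8/9)·f_1 from -4/3x_1^2 - 8/3x_2^2 + 8/3x_2x_3 - 8/3x_2 + 8/3x_3 → -8/3x_2^2 + 8/3x_2x_3 - 56/9x_2 + 8/3x_3 - 32/9
  leading term x_2^2: no divisor's leading term divides it; move -8/3x_2^2 to the remainder.
  leading term x_2x_3: no divisor's leading term divides it; move 8/3x_2x_3 to the remainder.
  leading term x_2: no divisor's leading term divides it; move -56/9x_2 to the remainder.
  leading term x_3: no divisor's leading term divides it; move 8/3x_3 to the remainder.
  leading term 1: no divisor's leading term divides it; move -32/9 to the remainder.
  remainder -8/3x_2^2 + 8/3x_2x_3 - 56/9x_2 + 8/3x_3 - 32/9 ≠ 0; add g_3 = -8/3x_2^2 + 8/3x_2x_3 - 56/9x_2 + 8/3x_3 - 32/9 to the basis.

The other S-polynomials (S(f_1,g_3), S(f_2,g_3)) all reduce to 0 modulo the current basis, so we have a Gröbner basis.
Inter-reduce: drop elements whose leading term is divisible by another's, tail-reduce, and make monic.
Reduced Gröbner basis: {x_1^2 - 8/3x_2 - 8/3, x_1x_2 - x_1x_3 + 4/3x_1, x_2^2 - x_2x_3 + 7/3x_2 - x_3 + 4/3}.

Buchberger on the second generating set:
h_1 = 9x_1x_2 - 9x_1x_3 + 12x_1, LT = x_1x_2.
h_2 = -27/2x_1^2 + 12x_1x_2 - 12x_1x_3 + 21x_1 + 36x_2 + 34, LT = x_1^2.

S(h_1,h_2): lcm = x_1^2x_2. S = -x_1^2x_3 + 4/3x_1^2 + 8/9x_1x_2^2 - 8/9x_1x_2x_3 + 14/9x_1x_2 + 8/3x_2^2 + 68/27x_2.
  leading term x_1^2x_3: subtract (2/27x_3)·h_2 from -x_1^2x_3 + 4/3x_1^2 + 8/9x_1x_2^2 - 8/9x_1x_2x_3 + 14/9x_1x_2 + 8/3x_2^2 + 68/27x_2 → 4/3x_1^2 + 8/9x_1x_2^2 - 16/9x_1x_2x_3 + 14/9x_1x_2 + 8/9x_1x_3^2 - 14/9x_1x_3 + 8/3x_2^2 - 8/3x_2x_3 + 68/27x_2 - 68/27x_3
  leading term x_1^2: subtract (-8/81)·h_2 from 4/3x_1^2 + 8/9x_1x_2^2 - 16/9x_1x_2x_3 + 14/9x_1x_2 + 8/9x_1x_3^2 - 14/9x_1x_3 + 8/3x_2^2 - 8/3x_2x_3 + 68/27x_2 - 68/27x_3 → 8/9x_1x_2^2 - 16/9x_1x_2x_3 + 74/27x_1x_2 + 8/9x_1x_3^2 - 74/27x_1x_3 + 56/27x_1 + 8/3x_2^2 - 8/3x_2x_3 + 164/27x_2 - 68/27x_3 + 272/81
  leading term x_1x_2^2: subtract (8/81x_2)·h_1 from 8/9x_1x_2^2 - 16/9x_1x_2x_3 + 74/27x_1x_2 + 8/9x_1x_3^2 - 74/27x_1x_3 + 56/27x_1 + 8/3x_2^2 - 8/3x_2x_3 + 164/27x_2 - 68/27x_3 + 272/81 → -8/9x_1x_2x_3 + 14/9x_1x_2 + 8/9x_1x_3^2 - 74/27x_1x_3 + 56/27x_1 + 8/3x_2^2 - 8/3x_2x_3 + 164/27x_2 - 68/27x_3 + 272/81
  leading term x_1x_2x_3: subtract (-8/81x_3)·h_1 from -8/9x_1x_2x_3 + 14/9x_1x_2 + 8/9x_1x_3^2 - 74/27x_1x_3 + 56/27x_1 + 8/3x_2^2 - 8/3x_2x_3 + 164/27x_2 - 68/27x_3 + 272/81 → 14/9x_1x_2 - 14/9x_1x_3 + 56/27x_1 + 8/3x_2^2 - 8/3x_2x_3 + 164/27x_2 - 68/27x_3 + 272/81
  leading term x_1x_2: subtract (14/81)·h_1 from 14/9x_1x_2 - 14/9x_1x_3 + 56/27x_1 + 8/3x_2^2 - 8/3x_2x_3 + 164/27x_2 - 68/27x_3 + 272/81 → 8/3x_2^2 - 8/3x_2x_3 + 164/27x_2 - 68/27x_3 + 272/81
  leading term x_2^2: no divisor's leading term divides it; move 8/3x_2^2 to the remainder.
  leading term x_2x_3: no divisor's leading term divides it; move -8/3x_2x_3 to the remainder.
  leading term x_2: no divisor's leading term divides it; move 164/27x_2 to the remainder.
  leading term x_3: no divisor's leading term divides it; move -68/27x_3 to the remainder.
  leading term 1: no divisor's leading term divides it; move 272/81 to the remainder.
  remainder 8/3x_2^2 - 8/3x_2x_3 + 164/27x_2 - 68/27x_3 + 272/81 ≠ 0; add k_3 = 8/3x_2^2 - 8/3x_2x_3 + 164/27x_2 - 68/27x_3 + 272/81 to the basis.

The other S-polynomials (S(h_1,k_3), S(h_2,k_3)) all reduce to 0 modulo the current basis, so we have a Gröbner basis.
Inter-reduce: drop elements whose leading term is divisible by another's, tail-reduce, and make monic.
Reduced Gröbner basis: {x_1^2 - 10/27x_1 - 8/3x_2 - 68/27, x_1x_2 - x_1x_3 + 4/3x_1, x_2^2 - x_2x_3 + 41/18x_2 - 17/18x_3 + 34/27}.

The bases are distinct; the ideals are different.

No, the ideals differ.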